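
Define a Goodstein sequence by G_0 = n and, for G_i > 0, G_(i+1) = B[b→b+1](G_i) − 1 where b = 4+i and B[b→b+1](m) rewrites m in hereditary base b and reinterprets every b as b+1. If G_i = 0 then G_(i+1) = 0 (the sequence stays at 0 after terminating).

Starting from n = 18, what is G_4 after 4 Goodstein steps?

53

18 —HB4→ 4^2 + 2 —bump→ 5^2 + 2 = 27 —(−1)→ 26
26 —HB5→ 5^2 + 1 —bump→ 6^2 + 1 = 37 —(−1)→ 36
36 —HB6→ 6^2 —bump→ 7^2 = 49 —(−1)→ 48
48 —HB7→ 6·7 + 6 —bump→ 6·8 + 6 = 54 —(−1)→ 53
53 —HB8→ 6·8 + 5 —bump→ 6·9 + 5 = 59 —(−1)→ 58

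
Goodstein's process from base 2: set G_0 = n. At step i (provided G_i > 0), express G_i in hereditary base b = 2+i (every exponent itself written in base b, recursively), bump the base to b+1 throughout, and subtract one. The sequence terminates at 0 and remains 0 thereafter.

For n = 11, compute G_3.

G_0 = 11. HB_2(11) = 2^(2 + 1) + 2 + 1. Bump = 85. G_1 = 84.
G_1 = 84. HB_3(84) = 3^(3 + 1) + 3. Bump = 1028. G_2 = 1027.
G_2 = 1027. HB_4(1027) = 4^(4 + 1) + 3. Bump = 15628. G_3 = 15627.
G_3 = 15627. HB_5(15627) = 5^(5 + 1) + 2. Bump = 279938. G_4 = 279937.

15627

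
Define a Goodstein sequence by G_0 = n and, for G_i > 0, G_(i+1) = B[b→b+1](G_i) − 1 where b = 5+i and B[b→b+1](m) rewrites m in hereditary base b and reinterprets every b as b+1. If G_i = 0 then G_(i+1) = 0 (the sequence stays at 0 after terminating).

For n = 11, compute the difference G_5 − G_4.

0

[0] 11 ≡ 2·5 + 1 (base 5). Lift 6: 13. −1: 12.
[1] 12 ≡ 2·6 (base 6). Lift 7: 14. −1: 13.
[2] 13 ≡ 7 + 6 (base 7). Lift 8: 14. −1: 13.
[3] 13 ≡ 8 + 5 (base 8). Lift 9: 14. −1: 13.
[4] 13 ≡ 9 + 4 (base 9). Lift 10: 14. −1: 13.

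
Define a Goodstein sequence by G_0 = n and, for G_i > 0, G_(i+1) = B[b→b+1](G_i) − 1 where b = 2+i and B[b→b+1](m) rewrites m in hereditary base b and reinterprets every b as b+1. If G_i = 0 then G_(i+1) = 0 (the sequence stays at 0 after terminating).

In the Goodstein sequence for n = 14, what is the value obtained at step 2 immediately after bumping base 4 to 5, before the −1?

18751

[0] 14 ≡ 2^(2 + 1) + 2^2 + 2 (base 2). Lift 3: 111. −1: 110.
[1] 110 ≡ 3^(3 + 1) + 3^3 + 2 (base 3). Lift 4: 1282. −1: 1281.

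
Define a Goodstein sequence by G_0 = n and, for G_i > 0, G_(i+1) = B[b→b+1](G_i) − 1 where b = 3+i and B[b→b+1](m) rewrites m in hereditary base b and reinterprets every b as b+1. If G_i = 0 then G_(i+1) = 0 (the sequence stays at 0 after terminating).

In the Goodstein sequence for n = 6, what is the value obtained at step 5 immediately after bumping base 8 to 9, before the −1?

7

step 0: 6 = 2·3; sub 4 for 3: 2·4; = 8; G_1 = 8−1 = 7
step 1: 7 = 4 + 3; sub 5 for 4: 5 + 3; = 8; G_2 = 8−1 = 7
step 2: 7 = 5 + 2; sub 6 for 5: 6 + 2; = 8; G_3 = 8−1 = 7
step 3: 7 = 6 + 1; sub 7 for 6: 7 + 1; = 8; G_4 = 8−1 = 7
step 4: 7 = 7; sub 8 for 7: 8; = 8; G_5 = 8−1 = 7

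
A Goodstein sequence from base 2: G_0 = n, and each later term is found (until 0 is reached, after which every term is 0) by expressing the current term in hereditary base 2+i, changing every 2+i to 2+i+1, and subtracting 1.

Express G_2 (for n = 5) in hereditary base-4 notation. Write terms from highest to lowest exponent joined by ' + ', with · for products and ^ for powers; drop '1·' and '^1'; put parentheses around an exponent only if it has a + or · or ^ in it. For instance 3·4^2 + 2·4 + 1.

3·4^3 + 3·4^2 + 3·4 + 3

[0] 5 ≡ 2^2 + 1 (base 2). Lift 3: 28. −1: 27.
[1] 27 ≡ 3^3 (base 3). Lift 4: 256. −1: 255.
[2] 255 ≡ 3·4^3 + 3·4^2 + 3·4 + 3 (base 4). Lift 5: 468. −1: 467.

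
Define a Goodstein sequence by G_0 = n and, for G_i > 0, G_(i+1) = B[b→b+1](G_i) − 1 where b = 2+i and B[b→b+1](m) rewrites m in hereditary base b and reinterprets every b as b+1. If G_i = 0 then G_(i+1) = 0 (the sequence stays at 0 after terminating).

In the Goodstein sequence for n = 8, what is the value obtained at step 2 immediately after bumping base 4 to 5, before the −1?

step 0: 8 = 2^(2 + 1); sub 3 for 2: 3^(3 + 1); = 81; G_1 = 81−1 = 80
step 1: 80 = 2·3^3 + 2·3^2 + 2·3 + 2; sub 4 for 3: 2·4^4 + 2·4^2 + 2·4 + 2; = 554; G_2 = 554−1 = 553
step 2: 553 = 2·4^4 + 2·4^2 + 2·4 + 1; sub 5 for 4: 2·5^5 + 2·5^2 + 2·5 + 1; = 6311; G_3 = 6311−1 = 6310

6311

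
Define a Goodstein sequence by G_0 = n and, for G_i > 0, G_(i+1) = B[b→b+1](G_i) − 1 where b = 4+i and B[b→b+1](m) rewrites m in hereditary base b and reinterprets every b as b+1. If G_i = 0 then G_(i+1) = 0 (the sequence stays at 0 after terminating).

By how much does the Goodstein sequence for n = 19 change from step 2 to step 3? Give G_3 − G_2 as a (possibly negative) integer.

12

19 —HB4→ 4^2 + 3 —bump→ 5^2 + 3 = 28 —(−1)→ 27
27 —HB5→ 5^2 + 2 —bump→ 6^2 + 2 = 38 —(−1)→ 37
37 —HB6→ 6^2 + 1 —bump→ 7^2 + 1 = 50 —(−1)→ 49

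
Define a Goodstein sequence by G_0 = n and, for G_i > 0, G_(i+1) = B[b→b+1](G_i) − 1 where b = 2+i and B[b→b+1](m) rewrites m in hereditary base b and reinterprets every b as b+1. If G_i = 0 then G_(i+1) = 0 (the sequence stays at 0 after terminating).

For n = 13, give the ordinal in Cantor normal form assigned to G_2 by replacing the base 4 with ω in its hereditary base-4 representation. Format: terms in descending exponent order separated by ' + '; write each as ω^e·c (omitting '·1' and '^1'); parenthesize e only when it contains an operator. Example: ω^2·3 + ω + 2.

i=0: 13 = 2^(2 + 1) + 2^2 + 1 (b=2); 2→3: 3^(3 + 1) + 3^3 + 1 = 109; 109−1 = 108
i=1: 108 = 3^(3 + 1) + 3^3 (b=3); 3→4: 4^(4 + 1) + 4^4 = 1280; 1280−1 = 1279
i=2: 1279 = 4^(4 + 1) + 3·4^3 + 3·4^2 + 3·4 + 3 (b=4); 4→5: 5^(5 + 1) + 3·5^3 + 3·5^2 + 3·5 + 3 = 16093; 16093−1 = 16092

ω^(ω + 1) + ω^3·3 + ω^2·3 + ω·3 + 3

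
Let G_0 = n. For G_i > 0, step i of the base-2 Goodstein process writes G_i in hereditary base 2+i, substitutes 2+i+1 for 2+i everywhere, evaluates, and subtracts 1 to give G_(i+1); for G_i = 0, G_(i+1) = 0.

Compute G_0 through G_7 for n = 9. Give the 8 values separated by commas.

i=0: 9 = 2^(2 + 1) + 1 (b=2); 2→3: 3^(3 + 1) + 1 = 82; 82−1 = 81
i=1: 81 = 3^(3 + 1) (b=3); 3→4: 4^(4 + 1) = 1024; 1024−1 = 1023
i=2: 1023 = 3·4^4 + 3·4^3 + 3·4^2 + 3·4 + 3 (b=4); 4→5: 3·5^5 + 3·5^3 + 3·5^2 + 3·5 + 3 = 9843; 9843−1 = 9842
i=3: 9842 = 3·5^5 + 3·5^3 + 3·5^2 + 3·5 + 2 (b=5); 5→6: 3·6^6 + 3·6^3 + 3·6^2 + 3·6 + 2 = 140744; 140744−1 = 140743
i=4: 140743 = 3·6^6 + 3·6^3 + 3·6^2 + 3·6 + 1 (b=6); 6→7: 3·7^7 + 3·7^3 + 3·7^2 + 3·7 + 1 = 2471827; 2471827−1 = 2471826
i=5: 2471826 = 3·7^7 + 3·7^3 + 3·7^2 + 3·7 (b=7); 7→8: 3·8^8 + 3·8^3 + 3·8^2 + 3·8 = 50333400; 50333400−1 = 50333399
i=6: 50333399 = 3·8^8 + 3·8^3 + 3·8^2 + 2·8 + 7 (b=8); 8→9: 3·9^9 + 3·9^3 + 3·9^2 + 2·9 + 7 = 1162263922; 1162263922−1 = 1162263921

9, 81, 1023, 9842, 140743, 2471826, 50333399, 1162263921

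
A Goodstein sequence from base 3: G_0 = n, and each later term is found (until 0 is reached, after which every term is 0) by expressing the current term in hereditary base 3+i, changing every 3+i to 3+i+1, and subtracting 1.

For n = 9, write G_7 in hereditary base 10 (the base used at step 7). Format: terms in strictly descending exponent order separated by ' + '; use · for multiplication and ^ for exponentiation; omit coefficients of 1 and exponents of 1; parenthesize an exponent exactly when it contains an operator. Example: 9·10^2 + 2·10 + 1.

9 —HB3→ 3^2 —bump→ 4^2 = 16 —(−1)→ 15
15 —HB4→ 3·4 + 3 —bump→ 3·5 + 3 = 18 —(−1)→ 17
17 —HB5→ 3·5 + 2 —bump→ 3·6 + 2 = 20 —(−1)→ 19
19 —HB6→ 3·6 + 1 —bump→ 3·7 + 1 = 22 —(−1)→ 21
21 —HB7→ 3·7 —bump→ 3·8 = 24 —(−1)→ 23
23 —HB8→ 2·8 + 7 —bump→ 2·9 + 7 = 25 —(−1)→ 24
24 —HB9→ 2·9 + 6 —bump→ 2·10 + 6 = 26 —(−1)→ 25
25 —HB10→ 2·10 + 5 —bump→ 2·11 + 5 = 27 —(−1)→ 26

2·10 + 5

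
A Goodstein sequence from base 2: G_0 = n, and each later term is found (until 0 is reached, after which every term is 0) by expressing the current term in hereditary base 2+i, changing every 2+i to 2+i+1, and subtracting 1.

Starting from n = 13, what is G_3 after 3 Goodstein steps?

G_0 = 13. HB_2(13) = 2^(2 + 1) + 2^2 + 1. Bump = 109. G_1 = 108.
G_1 = 108. HB_3(108) = 3^(3 + 1) + 3^3. Bump = 1280. G_2 = 1279.
G_2 = 1279. HB_4(1279) = 4^(4 + 1) + 3·4^3 + 3·4^2 + 3·4 + 3. Bump = 16093. G_3 = 16092.
G_3 = 16092. HB_5(16092) = 5^(5 + 1) + 3·5^3 + 3·5^2 + 3·5 + 2. Bump = 280712. G_4 = 280711.

16092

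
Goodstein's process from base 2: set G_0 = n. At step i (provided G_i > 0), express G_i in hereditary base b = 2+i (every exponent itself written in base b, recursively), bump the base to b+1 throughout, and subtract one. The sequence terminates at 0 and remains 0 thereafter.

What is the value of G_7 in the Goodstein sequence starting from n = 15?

3524450280

15 —HB2→ 2^(2 + 1) + 2^2 + 2 + 1 —bump→ 3^(3 + 1) + 3^3 + 3 + 1 = 112 —(−1)→ 111
111 —HB3→ 3^(3 + 1) + 3^3 + 3 —bump→ 4^(4 + 1) + 4^4 + 4 = 1284 —(−1)→ 1283
1283 —HB4→ 4^(4 + 1) + 4^4 + 3 —bump→ 5^(5 + 1) + 5^5 + 3 = 18753 —(−1)→ 18752
18752 —HB5→ 5^(5 + 1) + 5^5 + 2 —bump→ 6^(6 + 1) + 6^6 + 2 = 326594 —(−1)→ 326593
326593 —HB6→ 6^(6 + 1) + 6^6 + 1 —bump→ 7^(7 + 1) + 7^7 + 1 = 6588345 —(−1)→ 6588344
6588344 —HB7→ 7^(7 + 1) + 7^7 —bump→ 8^(8 + 1) + 8^8 = 150994944 —(−1)→ 150994943
150994943 —HB8→ 8^(8 + 1) + 7·8^7 + 7·8^6 + 7·8^5 + 7·8^4 + 7·8^3 + 7·8^2 + 7·8 + 7 —bump→ 9^(9 + 1) + 7·9^7 + 7·9^6 + 7·9^5 + 7·9^4 + 7·9^3 + 7·9^2 + 7·9 + 7 = 3524450281 —(−1)→ 3524450280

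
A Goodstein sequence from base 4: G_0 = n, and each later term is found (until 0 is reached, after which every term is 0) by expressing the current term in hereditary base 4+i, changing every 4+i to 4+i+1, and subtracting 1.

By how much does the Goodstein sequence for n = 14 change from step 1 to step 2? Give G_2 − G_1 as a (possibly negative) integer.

2

G_0=14  [base 4] 3·4 + 2  →[4↦5]→  3·5 + 2 = 17  −1 ⇒ G_1=16
G_1=16  [base 5] 3·5 + 1  →[5↦6]→  3·6 + 1 = 19  −1 ⇒ G_2=18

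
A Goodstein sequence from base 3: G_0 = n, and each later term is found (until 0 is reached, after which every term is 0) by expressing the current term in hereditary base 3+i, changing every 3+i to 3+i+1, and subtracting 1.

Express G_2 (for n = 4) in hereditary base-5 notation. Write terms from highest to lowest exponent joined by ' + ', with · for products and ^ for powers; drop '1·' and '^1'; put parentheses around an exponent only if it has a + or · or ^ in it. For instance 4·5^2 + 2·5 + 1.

4 —HB3→ 3 + 1 —bump→ 4 + 1 = 5 —(−1)→ 4
4 —HB4→ 4 —bump→ 5 = 5 —(−1)→ 4
4 —HB5→ 4 —bump→ 4 = 4 —(−1)→ 3

4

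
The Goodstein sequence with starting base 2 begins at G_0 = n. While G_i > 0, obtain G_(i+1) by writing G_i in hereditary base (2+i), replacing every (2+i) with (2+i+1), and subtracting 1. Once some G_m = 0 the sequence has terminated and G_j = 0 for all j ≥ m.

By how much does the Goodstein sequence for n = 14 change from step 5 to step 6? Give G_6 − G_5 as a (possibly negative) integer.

G_0=14  [base 2] 2^(2 + 1) + 2^2 + 2  →[2↦3]→  3^(3 + 1) + 3^3 + 3 = 111  −1 ⇒ G_1=110
G_1=110  [base 3] 3^(3 + 1) + 3^3 + 2  →[3↦4]→  4^(4 + 1) + 4^4 + 2 = 1282  −1 ⇒ G_2=1281
G_2=1281  [base 4] 4^(4 + 1) + 4^4 + 1  →[4↦5]→  5^(5 + 1) + 5^5 + 1 = 18751  −1 ⇒ G_3=18750
G_3=18750  [base 5] 5^(5 + 1) + 5^5  →[5↦6]→  6^(6 + 1) + 6^6 = 326592  −1 ⇒ G_4=326591
G_4=326591  [base 6] 6^(6 + 1) + 5·6^5 + 5·6^4 + 5·6^3 + 5·6^2 + 5·6 + 5  →[6↦7]→  7^(7 + 1) + 5·7^5 + 5·7^4 + 5·7^3 + 5·7^2 + 5·7 + 5 = 5862841  −1 ⇒ G_5=5862840
G_5=5862840  [base 7] 7^(7 + 1) + 5·7^5 + 5·7^4 + 5·7^3 + 5·7^2 + 5·7 + 4  →[7↦8]→  8^(8 + 1) + 5·8^5 + 5·8^4 + 5·8^3 + 5·8^2 + 5·8 + 4 = 134404972  −1 ⇒ G_6=134404971

128542131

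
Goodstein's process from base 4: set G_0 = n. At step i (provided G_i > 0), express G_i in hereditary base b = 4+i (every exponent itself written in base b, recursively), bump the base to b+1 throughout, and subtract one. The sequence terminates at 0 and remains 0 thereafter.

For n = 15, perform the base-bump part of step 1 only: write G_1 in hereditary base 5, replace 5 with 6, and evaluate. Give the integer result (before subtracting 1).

20

[0] 15 ≡ 3·4 + 3 (base 4). Lift 5: 18. −1: 17.
[1] 17 ≡ 3·5 + 2 (base 5). Lift 6: 20. −1: 19.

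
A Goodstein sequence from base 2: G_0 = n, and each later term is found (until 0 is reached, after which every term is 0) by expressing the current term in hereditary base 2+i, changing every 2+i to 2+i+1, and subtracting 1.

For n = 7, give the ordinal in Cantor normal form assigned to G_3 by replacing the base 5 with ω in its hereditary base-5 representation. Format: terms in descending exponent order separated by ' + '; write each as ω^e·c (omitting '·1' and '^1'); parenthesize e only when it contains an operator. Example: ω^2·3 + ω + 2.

ω^ω + 2

G_0=7  [base 2] 2^2 + 2 + 1  →[2↦3]→  3^3 + 3 + 1 = 31  −1 ⇒ G_1=30
G_1=30  [base 3] 3^3 + 3  →[3↦4]→  4^4 + 4 = 260  −1 ⇒ G_2=259
G_2=259  [base 4] 4^4 + 3  →[4↦5]→  5^5 + 3 = 3128  −1 ⇒ G_3=3127
G_3=3127  [base 5] 5^5 + 2  →[5↦6]→  6^6 + 2 = 46658  −1 ⇒ G_4=46657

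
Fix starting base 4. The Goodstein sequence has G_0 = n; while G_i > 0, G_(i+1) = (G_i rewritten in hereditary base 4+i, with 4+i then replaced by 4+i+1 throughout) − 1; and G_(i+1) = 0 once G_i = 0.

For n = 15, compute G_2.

base 4: 15 = 3·4 + 3; at 5: 3·5 + 3 = 18; next = 17
base 5: 17 = 3·5 + 2; at 6: 3·6 + 2 = 20; next = 19
base 6: 19 = 3·6 + 1; at 7: 3·7 + 1 = 22; next = 21

19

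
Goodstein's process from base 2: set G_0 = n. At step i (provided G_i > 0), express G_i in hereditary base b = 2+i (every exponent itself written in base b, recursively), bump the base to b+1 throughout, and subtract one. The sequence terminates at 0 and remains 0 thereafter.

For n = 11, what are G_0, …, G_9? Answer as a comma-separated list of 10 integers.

G_0=11  [base 2] 2^(2 + 1) + 2 + 1  →[2↦3]→  3^(3 + 1) + 3 + 1 = 85  −1 ⇒ G_1=84
G_1=84  [base 3] 3^(3 + 1) + 3  →[3↦4]→  4^(4 + 1) + 4 = 1028  −1 ⇒ G_2=1027
G_2=1027  [base 4] 4^(4 + 1) + 3  →[4↦5]→  5^(5 + 1) + 3 = 15628  −1 ⇒ G_3=15627
G_3=15627  [base 5] 5^(5 + 1) + 2  →[5↦6]→  6^(6 + 1) + 2 = 279938  −1 ⇒ G_4=279937
G_4=279937  [base 6] 6^(6 + 1) + 1  →[6↦7]→  7^(7 + 1) + 1 = 5764802  −1 ⇒ G_5=5764801
G_5=5764801  [base 7] 7^(7 + 1)  →[7↦8]→  8^(8 + 1) = 134217728  −1 ⇒ G_6=134217727
G_6=134217727  [base 8] 7·8^8 + 7·8^7 + 7·8^6 + 7·8^5 + 7·8^4 + 7·8^3 + 7·8^2 + 7·8 + 7  →[8↦9]→  7·9^9 + 7·9^7 + 7·9^6 + 7·9^5 + 7·9^4 + 7·9^3 + 7·9^2 + 7·9 + 7 = 2749609303  −1 ⇒ G_7=2749609302
G_7=2749609302  [base 9] 7·9^9 + 7·9^7 + 7·9^6 + 7·9^5 + 7·9^4 + 7·9^3 + 7·9^2 + 7·9 + 6  →[9↦10]→  7·10^10 + 7·10^7 + 7·10^6 + 7·10^5 + 7·10^4 + 7·10^3 + 7·10^2 + 7·10 + 6 = 70077777776  −1 ⇒ G_8=70077777775
G_8=70077777775  [base 10] 7·10^10 + 7·10^7 + 7·10^6 + 7·10^5 + 7·10^4 + 7·10^3 + 7·10^2 + 7·10 + 5  →[10↦11]→  7·11^11 + 7·11^7 + 7·11^6 + 7·11^5 + 7·11^4 + 7·11^3 + 7·11^2 + 7·11 + 5 = 1997331745491  −1 ⇒ G_9=1997331745490

11, 84, 1027, 15627, 279937, 5764801, 134217727, 2749609302, 70077777775, 1997331745490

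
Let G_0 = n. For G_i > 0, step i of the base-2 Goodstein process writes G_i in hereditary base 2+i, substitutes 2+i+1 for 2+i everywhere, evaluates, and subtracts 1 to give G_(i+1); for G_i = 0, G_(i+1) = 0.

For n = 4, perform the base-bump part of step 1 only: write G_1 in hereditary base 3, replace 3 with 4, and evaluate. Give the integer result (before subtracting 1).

42

G_0 = 4. HB_2(4) = 2^2. Bump = 27. G_1 = 26.
G_1 = 26. HB_3(26) = 2·3^2 + 2·3 + 2. Bump = 42. G_2 = 41.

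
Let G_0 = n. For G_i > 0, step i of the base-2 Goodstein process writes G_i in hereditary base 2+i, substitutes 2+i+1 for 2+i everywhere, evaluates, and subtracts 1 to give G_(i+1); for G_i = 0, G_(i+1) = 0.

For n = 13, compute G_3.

13 —HB2→ 2^(2 + 1) + 2^2 + 1 —bump→ 3^(3 + 1) + 3^3 + 1 = 109 —(−1)→ 108
108 —HB3→ 3^(3 + 1) + 3^3 —bump→ 4^(4 + 1) + 4^4 = 1280 —(−1)→ 1279
1279 —HB4→ 4^(4 + 1) + 3·4^3 + 3·4^2 + 3·4 + 3 —bump→ 5^(5 + 1) + 3·5^3 + 3·5^2 + 3·5 + 3 = 16093 —(−1)→ 16092
16092 —HB5→ 5^(5 + 1) + 3·5^3 + 3·5^2 + 3·5 + 2 —bump→ 6^(6 + 1) + 3·6^3 + 3·6^2 + 3·6 + 2 = 280712 —(−1)→ 280711

16092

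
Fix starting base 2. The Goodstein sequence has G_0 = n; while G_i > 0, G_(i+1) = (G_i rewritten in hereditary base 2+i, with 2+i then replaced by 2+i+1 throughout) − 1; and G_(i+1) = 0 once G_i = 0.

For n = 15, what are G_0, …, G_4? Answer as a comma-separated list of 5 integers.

15, 111, 1283, 18752, 326593

15 —HB2→ 2^(2 + 1) + 2^2 + 2 + 1 —bump→ 3^(3 + 1) + 3^3 + 3 + 1 = 112 —(−1)→ 111
111 —HB3→ 3^(3 + 1) + 3^3 + 3 —bump→ 4^(4 + 1) + 4^4 + 4 = 1284 —(−1)→ 1283
1283 —HB4→ 4^(4 + 1) + 4^4 + 3 —bump→ 5^(5 + 1) + 5^5 + 3 = 18753 —(−1)→ 18752
18752 —HB5→ 5^(5 + 1) + 5^5 + 2 —bump→ 6^(6 + 1) + 6^6 + 2 = 326594 —(−1)→ 326593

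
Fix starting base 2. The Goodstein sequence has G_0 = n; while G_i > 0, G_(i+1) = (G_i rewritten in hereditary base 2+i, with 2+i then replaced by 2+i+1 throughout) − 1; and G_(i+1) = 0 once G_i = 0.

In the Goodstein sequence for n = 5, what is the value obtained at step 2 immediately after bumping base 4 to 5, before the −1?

G_0 = 5. HB_2(5) = 2^2 + 1. Bump = 28. G_1 = 27.
G_1 = 27. HB_3(27) = 3^3. Bump = 256. G_2 = 255.

468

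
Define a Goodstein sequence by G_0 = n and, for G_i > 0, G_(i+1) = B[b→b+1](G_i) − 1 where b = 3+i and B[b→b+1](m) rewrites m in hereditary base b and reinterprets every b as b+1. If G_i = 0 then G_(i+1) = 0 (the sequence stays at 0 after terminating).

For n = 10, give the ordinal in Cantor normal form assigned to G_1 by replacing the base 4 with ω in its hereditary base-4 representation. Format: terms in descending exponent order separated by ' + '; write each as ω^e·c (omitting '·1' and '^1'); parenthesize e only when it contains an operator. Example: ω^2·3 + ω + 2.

10 —HB3→ 3^2 + 1 —bump→ 4^2 + 1 = 17 —(−1)→ 16
16 —HB4→ 4^2 —bump→ 5^2 = 25 —(−1)→ 24

ω^2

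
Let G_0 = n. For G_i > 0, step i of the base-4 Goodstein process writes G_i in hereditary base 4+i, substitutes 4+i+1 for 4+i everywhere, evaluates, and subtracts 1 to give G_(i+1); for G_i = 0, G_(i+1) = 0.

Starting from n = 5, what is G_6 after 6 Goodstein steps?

step 0: 5 = 4 + 1; sub 5 for 4: 5 + 1; = 6; G_1 = 6−1 = 5
step 1: 5 = 5; sub 6 for 5: 6; = 6; G_2 = 6−1 = 5
step 2: 5 = 5; sub 7 for 6: 5; = 5; G_3 = 5−1 = 4
step 3: 4 = 4; sub 8 for 7: 4; = 4; G_4 = 4−1 = 3
step 4: 3 = 3; sub 9 for 8: 3; = 3; G_5 = 3−1 = 2
step 5: 2 = 2; sub 10 for 9: 2; = 2; G_6 = 2−1 = 1
step 6: 1 = 1; sub 11 for 10: 1; = 1; G_7 = 1−1 = 0

1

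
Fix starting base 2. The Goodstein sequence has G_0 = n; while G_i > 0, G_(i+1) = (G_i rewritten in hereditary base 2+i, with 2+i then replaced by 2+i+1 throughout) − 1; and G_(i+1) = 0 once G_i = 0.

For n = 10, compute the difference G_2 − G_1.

[0] 10 ≡ 2^(2 + 1) + 2 (base 2). Lift 3: 84. −1: 83.
[1] 83 ≡ 3^(3 + 1) + 2 (base 3). Lift 4: 1026. −1: 1025.

942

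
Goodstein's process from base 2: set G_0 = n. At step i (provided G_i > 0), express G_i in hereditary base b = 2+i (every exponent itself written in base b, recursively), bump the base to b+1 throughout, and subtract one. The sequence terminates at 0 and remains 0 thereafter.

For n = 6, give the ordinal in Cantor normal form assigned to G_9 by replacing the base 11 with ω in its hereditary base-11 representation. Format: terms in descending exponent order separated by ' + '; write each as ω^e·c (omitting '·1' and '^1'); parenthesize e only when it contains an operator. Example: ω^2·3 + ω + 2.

base 2: 6 = 2^2 + 2; at 3: 3^3 + 3 = 30; next = 29
base 3: 29 = 3^3 + 2; at 4: 4^4 + 2 = 258; next = 257
base 4: 257 = 4^4 + 1; at 5: 5^5 + 1 = 3126; next = 3125
base 5: 3125 = 5^5; at 6: 6^6 = 46656; next = 46655
base 6: 46655 = 5·6^5 + 5·6^4 + 5·6^3 + 5·6^2 + 5·6 + 5; at 7: 5·7^5 + 5·7^4 + 5·7^3 + 5·7^2 + 5·7 + 5 = 98040; next = 98039
base 7: 98039 = 5·7^5 + 5·7^4 + 5·7^3 + 5·7^2 + 5·7 + 4; at 8: 5·8^5 + 5·8^4 + 5·8^3 + 5·8^2 + 5·8 + 4 = 187244; next = 187243
base 8: 187243 = 5·8^5 + 5·8^4 + 5·8^3 + 5·8^2 + 5·8 + 3; at 9: 5·9^5 + 5·9^4 + 5·9^3 + 5·9^2 + 5·9 + 3 = 332148; next = 332147
base 9: 332147 = 5·9^5 + 5·9^4 + 5·9^3 + 5·9^2 + 5·9 + 2; at 10: 5·10^5 + 5·10^4 + 5·10^3 + 5·10^2 + 5·10 + 2 = 555552; next = 555551
base 10: 555551 = 5·10^5 + 5·10^4 + 5·10^3 + 5·10^2 + 5·10 + 1; at 11: 5·11^5 + 5·11^4 + 5·11^3 + 5·11^2 + 5·11 + 1 = 885776; next = 885775

ω^5·5 + ω^4·5 + ω^3·5 + ω^2·5 + ω·5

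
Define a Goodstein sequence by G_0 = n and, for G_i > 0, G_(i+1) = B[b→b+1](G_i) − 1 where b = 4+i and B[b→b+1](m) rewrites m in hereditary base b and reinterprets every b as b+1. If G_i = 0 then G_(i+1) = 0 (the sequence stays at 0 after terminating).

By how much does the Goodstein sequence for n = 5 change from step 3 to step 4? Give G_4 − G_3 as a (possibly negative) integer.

i=0: 5 = 4 + 1 (b=4); 4→5: 5 + 1 = 6; 6−1 = 5
i=1: 5 = 5 (b=5); 5→6: 6 = 6; 6−1 = 5
i=2: 5 = 5 (b=6); 6→7: 5 = 5; 5−1 = 4
i=3: 4 = 4 (b=7); 7→8: 4 = 4; 4−1 = 3

-1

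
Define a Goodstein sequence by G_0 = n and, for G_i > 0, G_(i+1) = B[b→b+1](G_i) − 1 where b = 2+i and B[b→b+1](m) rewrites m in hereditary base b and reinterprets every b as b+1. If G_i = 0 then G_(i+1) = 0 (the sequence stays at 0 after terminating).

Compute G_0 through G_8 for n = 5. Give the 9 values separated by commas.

step 0: 5 = 2^2 + 1; sub 3 for 2: 3^3 + 1; = 28; G_1 = 28−1 = 27
step 1: 27 = 3^3; sub 4 for 3: 4^4; = 256; G_2 = 256−1 = 255
step 2: 255 = 3·4^3 + 3·4^2 + 3·4 + 3; sub 5 for 4: 3·5^3 + 3·5^2 + 3·5 + 3; = 468; G_3 = 468−1 = 467
step 3: 467 = 3·5^3 + 3·5^2 + 3·5 + 2; sub 6 for 5: 3·6^3 + 3·6^2 + 3·6 + 2; = 776; G_4 = 776−1 = 775
step 4: 775 = 3·6^3 + 3·6^2 + 3·6 + 1; sub 7 for 6: 3·7^3 + 3·7^2 + 3·7 + 1; = 1198; G_5 = 1198−1 = 1197
step 5: 1197 = 3·7^3 + 3·7^2 + 3·7; sub 8 for 7: 3·8^3 + 3·8^2 + 3·8; = 1752; G_6 = 1752−1 = 1751
step 6: 1751 = 3·8^3 + 3·8^2 + 2·8 + 7; sub 9 for 8: 3·9^3 + 3·9^2 + 2·9 + 7; = 2455; G_7 = 2455−1 = 2454
step 7: 2454 = 3·9^3 + 3·9^2 + 2·9 + 6; sub 10 for 9: 3·10^3 + 3·10^2 + 2·10 + 6; = 3326; G_8 = 3326−1 = 3325

5, 27, 255, 467, 775, 1197, 1751, 2454, 3325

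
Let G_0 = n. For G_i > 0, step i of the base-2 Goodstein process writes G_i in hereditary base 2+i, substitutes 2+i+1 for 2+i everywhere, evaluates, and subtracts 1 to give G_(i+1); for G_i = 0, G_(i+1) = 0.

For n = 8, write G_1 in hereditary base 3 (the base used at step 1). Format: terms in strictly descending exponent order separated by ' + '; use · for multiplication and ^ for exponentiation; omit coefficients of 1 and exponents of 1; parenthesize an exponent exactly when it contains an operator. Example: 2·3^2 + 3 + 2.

G_0 = 8. HB_2(8) = 2^(2 + 1). Bump = 81. G_1 = 80.
G_1 = 80. HB_3(80) = 2·3^3 + 2·3^2 + 2·3 + 2. Bump = 554. G_2 = 553.

2·3^3 + 2·3^2 + 2·3 + 2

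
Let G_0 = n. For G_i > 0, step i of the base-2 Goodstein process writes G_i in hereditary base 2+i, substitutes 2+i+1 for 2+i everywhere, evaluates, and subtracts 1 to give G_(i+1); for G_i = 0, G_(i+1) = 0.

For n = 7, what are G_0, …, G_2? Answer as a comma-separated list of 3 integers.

7, 30, 259

step 0: 7 = 2^2 + 2 + 1; sub 3 for 2: 3^3 + 3 + 1; = 31; G_1 = 31−1 = 30
step 1: 30 = 3^3 + 3; sub 4 for 3: 4^4 + 4; = 260; G_2 = 260−1 = 259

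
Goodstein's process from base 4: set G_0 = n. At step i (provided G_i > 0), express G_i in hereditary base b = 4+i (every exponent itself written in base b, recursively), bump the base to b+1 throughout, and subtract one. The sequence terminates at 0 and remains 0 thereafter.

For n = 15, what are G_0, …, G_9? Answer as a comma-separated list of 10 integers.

(0) 15|_4 = 3·4 + 3 ↦ 3·5 + 3|_5 = 18 ⇒ 17
(1) 17|_5 = 3·5 + 2 ↦ 3·6 + 2|_6 = 20 ⇒ 19
(2) 19|_6 = 3·6 + 1 ↦ 3·7 + 1|_7 = 22 ⇒ 21
(3) 21|_7 = 3·7 ↦ 3·8|_8 = 24 ⇒ 23
(4) 23|_8 = 2·8 + 7 ↦ 2·9 + 7|_9 = 25 ⇒ 24
(5) 24|_9 = 2·9 + 6 ↦ 2·10 + 6|_10 = 26 ⇒ 25
(6) 25|_10 = 2·10 + 5 ↦ 2·11 + 5|_11 = 27 ⇒ 26
(7) 26|_11 = 2·11 + 4 ↦ 2·12 + 4|_12 = 28 ⇒ 27
(8) 27|_12 = 2·12 + 3 ↦ 2·13 + 3|_13 = 29 ⇒ 28

15, 17, 19, 21, 23, 24, 25, 26, 27, 28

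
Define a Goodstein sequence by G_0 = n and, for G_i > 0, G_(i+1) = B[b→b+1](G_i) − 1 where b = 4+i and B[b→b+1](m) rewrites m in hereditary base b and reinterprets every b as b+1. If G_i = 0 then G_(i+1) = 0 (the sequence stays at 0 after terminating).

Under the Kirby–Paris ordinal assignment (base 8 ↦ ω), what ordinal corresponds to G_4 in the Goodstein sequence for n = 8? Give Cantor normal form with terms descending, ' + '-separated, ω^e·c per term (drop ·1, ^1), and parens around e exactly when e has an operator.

ω + 1

base 4: 8 = 2·4; at 5: 2·5 = 10; next = 9
base 5: 9 = 5 + 4; at 6: 6 + 4 = 10; next = 9
base 6: 9 = 6 + 3; at 7: 7 + 3 = 10; next = 9
base 7: 9 = 7 + 2; at 8: 8 + 2 = 10; next = 9
base 8: 9 = 8 + 1; at 9: 9 + 1 = 10; next = 9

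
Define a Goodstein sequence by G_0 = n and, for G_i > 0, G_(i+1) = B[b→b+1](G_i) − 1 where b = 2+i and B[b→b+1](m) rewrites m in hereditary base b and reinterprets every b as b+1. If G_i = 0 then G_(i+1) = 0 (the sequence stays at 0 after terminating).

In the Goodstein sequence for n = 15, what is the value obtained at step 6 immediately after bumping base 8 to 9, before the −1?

3524450281

G_0=15  [base 2] 2^(2 + 1) + 2^2 + 2 + 1  →[2↦3]→  3^(3 + 1) + 3^3 + 3 + 1 = 112  −1 ⇒ G_1=111
G_1=111  [base 3] 3^(3 + 1) + 3^3 + 3  →[3↦4]→  4^(4 + 1) + 4^4 + 4 = 1284  −1 ⇒ G_2=1283
G_2=1283  [base 4] 4^(4 + 1) + 4^4 + 3  →[4↦5]→  5^(5 + 1) + 5^5 + 3 = 18753  −1 ⇒ G_3=18752
G_3=18752  [base 5] 5^(5 + 1) + 5^5 + 2  →[5↦6]→  6^(6 + 1) + 6^6 + 2 = 326594  −1 ⇒ G_4=326593
G_4=326593  [base 6] 6^(6 + 1) + 6^6 + 1  →[6↦7]→  7^(7 + 1) + 7^7 + 1 = 6588345  −1 ⇒ G_5=6588344
G_5=6588344  [base 7] 7^(7 + 1) + 7^7  →[7↦8]→  8^(8 + 1) + 8^8 = 150994944  −1 ⇒ G_6=150994943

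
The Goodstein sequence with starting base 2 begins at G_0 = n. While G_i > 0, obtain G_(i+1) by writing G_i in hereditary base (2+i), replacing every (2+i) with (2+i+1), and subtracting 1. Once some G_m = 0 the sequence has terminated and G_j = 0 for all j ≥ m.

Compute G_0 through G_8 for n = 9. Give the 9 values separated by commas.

(0) 9|_2 = 2^(2 + 1) + 1 ↦ 3^(3 + 1) + 1|_3 = 82 ⇒ 81
(1) 81|_3 = 3^(3 + 1) ↦ 4^(4 + 1)|_4 = 1024 ⇒ 1023
(2) 1023|_4 = 3·4^4 + 3·4^3 + 3·4^2 + 3·4 + 3 ↦ 3·5^5 + 3·5^3 + 3·5^2 + 3·5 + 3|_5 = 9843 ⇒ 9842
(3) 9842|_5 = 3·5^5 + 3·5^3 + 3·5^2 + 3·5 + 2 ↦ 3·6^6 + 3·6^3 + 3·6^2 + 3·6 + 2|_6 = 140744 ⇒ 140743
(4) 140743|_6 = 3·6^6 + 3·6^3 + 3·6^2 + 3·6 + 1 ↦ 3·7^7 + 3·7^3 + 3·7^2 + 3·7 + 1|_7 = 2471827 ⇒ 2471826
(5) 2471826|_7 = 3·7^7 + 3·7^3 + 3·7^2 + 3·7 ↦ 3·8^8 + 3·8^3 + 3·8^2 + 3·8|_8 = 50333400 ⇒ 50333399
(6) 50333399|_8 = 3·8^8 + 3·8^3 + 3·8^2 + 2·8 + 7 ↦ 3·9^9 + 3·9^3 + 3·9^2 + 2·9 + 7|_9 = 1162263922 ⇒ 1162263921
(7) 1162263921|_9 = 3·9^9 + 3·9^3 + 3·9^2 + 2·9 + 6 ↦ 3·10^10 + 3·10^3 + 3·10^2 + 2·10 + 6|_10 = 30000003326 ⇒ 30000003325

9, 81, 1023, 9842, 140743, 2471826, 50333399, 1162263921, 30000003325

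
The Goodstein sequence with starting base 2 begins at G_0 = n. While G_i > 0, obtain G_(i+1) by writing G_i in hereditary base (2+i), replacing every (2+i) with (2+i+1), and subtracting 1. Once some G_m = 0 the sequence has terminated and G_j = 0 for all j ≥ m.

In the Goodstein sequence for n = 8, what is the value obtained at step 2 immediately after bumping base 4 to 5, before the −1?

6311

i=0: 8 = 2^(2 + 1) (b=2); 2→3: 3^(3 + 1) = 81; 81−1 = 80
i=1: 80 = 2·3^3 + 2·3^2 + 2·3 + 2 (b=3); 3→4: 2·4^4 + 2·4^2 + 2·4 + 2 = 554; 554−1 = 553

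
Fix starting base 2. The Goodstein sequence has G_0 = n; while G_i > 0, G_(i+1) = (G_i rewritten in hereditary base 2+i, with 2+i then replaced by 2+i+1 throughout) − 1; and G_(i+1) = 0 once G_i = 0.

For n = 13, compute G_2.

13 —HB2→ 2^(2 + 1) + 2^2 + 1 —bump→ 3^(3 + 1) + 3^3 + 1 = 109 —(−1)→ 108
108 —HB3→ 3^(3 + 1) + 3^3 —bump→ 4^(4 + 1) + 4^4 = 1280 —(−1)→ 1279
1279 —HB4→ 4^(4 + 1) + 3·4^3 + 3·4^2 + 3·4 + 3 —bump→ 5^(5 + 1) + 3·5^3 + 3·5^2 + 3·5 + 3 = 16093 —(−1)→ 16092

1279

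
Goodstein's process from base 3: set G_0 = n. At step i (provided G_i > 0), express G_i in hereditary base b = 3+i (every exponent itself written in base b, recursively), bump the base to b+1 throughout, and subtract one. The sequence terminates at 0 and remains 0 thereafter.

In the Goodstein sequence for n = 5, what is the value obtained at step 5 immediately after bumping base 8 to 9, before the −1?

G_0=5  [base 3] 3 + 2  →[3↦4]→  4 + 2 = 6  −1 ⇒ G_1=5
G_1=5  [base 4] 4 + 1  →[4↦5]→  5 + 1 = 6  −1 ⇒ G_2=5
G_2=5  [base 5] 5  →[5↦6]→  6 = 6  −1 ⇒ G_3=5
G_3=5  [base 6] 5  →[6↦7]→  5 = 5  −1 ⇒ G_4=4
G_4=4  [base 7] 4  →[7↦8]→  4 = 4  −1 ⇒ G_5=3
G_5=3  [base 8] 3  →[8↦9]→  3 = 3  −1 ⇒ G_6=2

3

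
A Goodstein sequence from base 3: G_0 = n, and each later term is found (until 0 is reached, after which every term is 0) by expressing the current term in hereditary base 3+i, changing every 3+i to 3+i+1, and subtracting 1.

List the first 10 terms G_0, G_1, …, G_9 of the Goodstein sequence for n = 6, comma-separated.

i=0: 6 = 2·3 (b=3); 3→4: 2·4 = 8; 8−1 = 7
i=1: 7 = 4 + 3 (b=4); 4→5: 5 + 3 = 8; 8−1 = 7
i=2: 7 = 5 + 2 (b=5); 5→6: 6 + 2 = 8; 8−1 = 7
i=3: 7 = 6 + 1 (b=6); 6→7: 7 + 1 = 8; 8−1 = 7
i=4: 7 = 7 (b=7); 7→8: 8 = 8; 8−1 = 7
i=5: 7 = 7 (b=8); 8→9: 7 = 7; 7−1 = 6
i=6: 6 = 6 (b=9); 9→10: 6 = 6; 6−1 = 5
i=7: 5 = 5 (b=10); 10→11: 5 = 5; 5−1 = 4
i=8: 4 = 4 (b=11); 11→12: 4 = 4; 4−1 = 3

6, 7, 7, 7, 7, 7, 6, 5, 4, 3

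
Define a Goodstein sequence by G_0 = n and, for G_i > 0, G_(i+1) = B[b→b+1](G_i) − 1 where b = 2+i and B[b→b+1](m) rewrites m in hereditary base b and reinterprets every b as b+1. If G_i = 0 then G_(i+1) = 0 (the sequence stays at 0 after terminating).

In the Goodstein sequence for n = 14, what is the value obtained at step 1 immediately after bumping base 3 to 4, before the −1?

1282

[0] 14 ≡ 2^(2 + 1) + 2^2 + 2 (base 2). Lift 3: 111. −1: 110.
[1] 110 ≡ 3^(3 + 1) + 3^3 + 2 (base 3). Lift 4: 1282. −1: 1281.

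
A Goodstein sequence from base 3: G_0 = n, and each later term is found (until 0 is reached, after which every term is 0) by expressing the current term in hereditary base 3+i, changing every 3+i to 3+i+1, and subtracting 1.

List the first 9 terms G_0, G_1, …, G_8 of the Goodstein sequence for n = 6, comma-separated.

i=0: 6 = 2·3 (b=3); 3→4: 2·4 = 8; 8−1 = 7
i=1: 7 = 4 + 3 (b=4); 4→5: 5 + 3 = 8; 8−1 = 7
i=2: 7 = 5 + 2 (b=5); 5→6: 6 + 2 = 8; 8−1 = 7
i=3: 7 = 6 + 1 (b=6); 6→7: 7 + 1 = 8; 8−1 = 7
i=4: 7 = 7 (b=7); 7→8: 8 = 8; 8−1 = 7
i=5: 7 = 7 (b=8); 8→9: 7 = 7; 7−1 = 6
i=6: 6 = 6 (b=9); 9→10: 6 = 6; 6−1 = 5
i=7: 5 = 5 (b=10); 10→11: 5 = 5; 5−1 = 4

6, 7, 7, 7, 7, 7, 6, 5, 4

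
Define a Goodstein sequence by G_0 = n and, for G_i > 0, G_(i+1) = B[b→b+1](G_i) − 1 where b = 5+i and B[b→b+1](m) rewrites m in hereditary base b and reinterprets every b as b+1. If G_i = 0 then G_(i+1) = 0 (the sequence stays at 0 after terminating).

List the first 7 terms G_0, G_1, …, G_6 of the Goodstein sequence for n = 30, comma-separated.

(0) 30|_5 = 5^2 + 5 ↦ 6^2 + 6|_6 = 42 ⇒ 41
(1) 41|_6 = 6^2 + 5 ↦ 7^2 + 5|_7 = 54 ⇒ 53
(2) 53|_7 = 7^2 + 4 ↦ 8^2 + 4|_8 = 68 ⇒ 67
(3) 67|_8 = 8^2 + 3 ↦ 9^2 + 3|_9 = 84 ⇒ 83
(4) 83|_9 = 9^2 + 2 ↦ 10^2 + 2|_10 = 102 ⇒ 101
(5) 101|_10 = 10^2 + 1 ↦ 11^2 + 1|_11 = 122 ⇒ 121

30, 41, 53, 67, 83, 101, 121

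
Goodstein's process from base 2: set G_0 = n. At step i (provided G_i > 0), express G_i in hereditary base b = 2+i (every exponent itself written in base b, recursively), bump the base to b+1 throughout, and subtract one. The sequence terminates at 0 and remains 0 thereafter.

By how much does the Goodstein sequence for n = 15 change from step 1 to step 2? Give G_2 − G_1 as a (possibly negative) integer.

(0) 15|_2 = 2^(2 + 1) + 2^2 + 2 + 1 ↦ 3^(3 + 1) + 3^3 + 3 + 1|_3 = 112 ⇒ 111
(1) 111|_3 = 3^(3 + 1) + 3^3 + 3 ↦ 4^(4 + 1) + 4^4 + 4|_4 = 1284 ⇒ 1283

1172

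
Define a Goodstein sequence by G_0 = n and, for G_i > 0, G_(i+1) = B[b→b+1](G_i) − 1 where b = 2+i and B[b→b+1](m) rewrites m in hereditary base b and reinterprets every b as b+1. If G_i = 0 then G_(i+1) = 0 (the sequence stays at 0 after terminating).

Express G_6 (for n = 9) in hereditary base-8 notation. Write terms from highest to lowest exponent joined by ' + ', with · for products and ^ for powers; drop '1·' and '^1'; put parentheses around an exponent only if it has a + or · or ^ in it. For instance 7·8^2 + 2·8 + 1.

3·8^8 + 3·8^3 + 3·8^2 + 2·8 + 7

G_0=9  [base 2] 2^(2 + 1) + 1  →[2↦3]→  3^(3 + 1) + 1 = 82  −1 ⇒ G_1=81
G_1=81  [base 3] 3^(3 + 1)  →[3↦4]→  4^(4 + 1) = 1024  −1 ⇒ G_2=1023
G_2=1023  [base 4] 3·4^4 + 3·4^3 + 3·4^2 + 3·4 + 3  →[4↦5]→  3·5^5 + 3·5^3 + 3·5^2 + 3·5 + 3 = 9843  −1 ⇒ G_3=9842
G_3=9842  [base 5] 3·5^5 + 3·5^3 + 3·5^2 + 3·5 + 2  →[5↦6]→  3·6^6 + 3·6^3 + 3·6^2 + 3·6 + 2 = 140744  −1 ⇒ G_4=140743
G_4=140743  [base 6] 3·6^6 + 3·6^3 + 3·6^2 + 3·6 + 1  →[6↦7]→  3·7^7 + 3·7^3 + 3·7^2 + 3·7 + 1 = 2471827  −1 ⇒ G_5=2471826
G_5=2471826  [base 7] 3·7^7 + 3·7^3 + 3·7^2 + 3·7  →[7↦8]→  3·8^8 + 3·8^3 + 3·8^2 + 3·8 = 50333400  −1 ⇒ G_6=50333399
G_6=50333399  [base 8] 3·8^8 + 3·8^3 + 3·8^2 + 2·8 + 7  →[8↦9]→  3·9^9 + 3·9^3 + 3·9^2 + 2·9 + 7 = 1162263922  −1 ⇒ G_7=1162263921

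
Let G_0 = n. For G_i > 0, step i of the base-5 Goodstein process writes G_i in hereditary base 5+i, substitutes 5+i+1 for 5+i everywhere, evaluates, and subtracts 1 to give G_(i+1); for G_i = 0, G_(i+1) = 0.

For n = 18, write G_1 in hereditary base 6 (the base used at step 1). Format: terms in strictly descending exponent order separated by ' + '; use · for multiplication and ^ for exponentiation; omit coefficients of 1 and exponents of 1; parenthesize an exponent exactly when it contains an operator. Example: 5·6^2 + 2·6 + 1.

G_0=18  [base 5] 3·5 + 3  →[5↦6]→  3·6 + 3 = 21  −1 ⇒ G_1=20
G_1=20  [base 6] 3·6 + 2  →[6↦7]→  3·7 + 2 = 23  −1 ⇒ G_2=22

3·6 + 2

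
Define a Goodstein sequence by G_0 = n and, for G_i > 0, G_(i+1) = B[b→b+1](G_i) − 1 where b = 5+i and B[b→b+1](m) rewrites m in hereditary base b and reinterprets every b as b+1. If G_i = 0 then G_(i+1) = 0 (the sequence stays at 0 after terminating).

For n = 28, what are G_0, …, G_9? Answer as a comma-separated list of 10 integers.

28, 38, 50, 64, 80, 87, 94, 101, 108, 115

G_0 = 28. HB_5(28) = 5^2 + 3. Bump = 39. G_1 = 38.
G_1 = 38. HB_6(38) = 6^2 + 2. Bump = 51. G_2 = 50.
G_2 = 50. HB_7(50) = 7^2 + 1. Bump = 65. G_3 = 64.
G_3 = 64. HB_8(64) = 8^2. Bump = 81. G_4 = 80.
G_4 = 80. HB_9(80) = 8·9 + 8. Bump = 88. G_5 = 87.
G_5 = 87. HB_10(87) = 8·10 + 7. Bump = 95. G_6 = 94.
G_6 = 94. HB_11(94) = 8·11 + 6. Bump = 102. G_7 = 101.
G_7 = 101. HB_12(101) = 8·12 + 5. Bump = 109. G_8 = 108.
G_8 = 108. HB_13(108) = 8·13 + 4. Bump = 116. G_9 = 115.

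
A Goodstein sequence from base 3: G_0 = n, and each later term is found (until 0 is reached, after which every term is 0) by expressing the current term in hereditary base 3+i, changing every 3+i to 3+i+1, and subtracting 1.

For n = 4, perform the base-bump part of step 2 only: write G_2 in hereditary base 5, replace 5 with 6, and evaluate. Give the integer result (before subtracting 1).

4

4 —HB3→ 3 + 1 —bump→ 4 + 1 = 5 —(−1)→ 4
4 —HB4→ 4 —bump→ 5 = 5 —(−1)→ 4
4 —HB5→ 4 —bump→ 4 = 4 —(−1)→ 3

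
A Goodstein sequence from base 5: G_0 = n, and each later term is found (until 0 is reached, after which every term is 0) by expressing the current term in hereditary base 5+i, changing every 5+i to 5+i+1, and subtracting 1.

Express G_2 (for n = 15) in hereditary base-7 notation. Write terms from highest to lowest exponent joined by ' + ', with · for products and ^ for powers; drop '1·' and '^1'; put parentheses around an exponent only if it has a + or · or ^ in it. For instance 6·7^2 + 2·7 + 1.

2·7 + 4

(0) 15|_5 = 3·5 ↦ 3·6|_6 = 18 ⇒ 17
(1) 17|_6 = 2·6 + 5 ↦ 2·7 + 5|_7 = 19 ⇒ 18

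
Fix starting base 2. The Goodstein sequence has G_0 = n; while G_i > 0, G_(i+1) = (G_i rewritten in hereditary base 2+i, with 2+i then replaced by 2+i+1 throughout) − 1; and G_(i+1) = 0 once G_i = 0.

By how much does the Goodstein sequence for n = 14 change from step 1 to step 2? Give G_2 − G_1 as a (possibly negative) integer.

1171

G_0 = 14. HB_2(14) = 2^(2 + 1) + 2^2 + 2. Bump = 111. G_1 = 110.
G_1 = 110. HB_3(110) = 3^(3 + 1) + 3^3 + 2. Bump = 1282. G_2 = 1281.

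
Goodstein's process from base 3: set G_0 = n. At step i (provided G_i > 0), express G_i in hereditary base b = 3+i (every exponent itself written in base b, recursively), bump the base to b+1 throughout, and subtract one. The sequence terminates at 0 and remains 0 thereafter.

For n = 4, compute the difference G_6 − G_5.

i=0: 4 = 3 + 1 (b=3); 3→4: 4 + 1 = 5; 5−1 = 4
i=1: 4 = 4 (b=4); 4→5: 5 = 5; 5−1 = 4
i=2: 4 = 4 (b=5); 5→6: 4 = 4; 4−1 = 3
i=3: 3 = 3 (b=6); 6→7: 3 = 3; 3−1 = 2
i=4: 2 = 2 (b=7); 7→8: 2 = 2; 2−1 = 1
i=5: 1 = 1 (b=8); 8→9: 1 = 1; 1−1 = 0

-1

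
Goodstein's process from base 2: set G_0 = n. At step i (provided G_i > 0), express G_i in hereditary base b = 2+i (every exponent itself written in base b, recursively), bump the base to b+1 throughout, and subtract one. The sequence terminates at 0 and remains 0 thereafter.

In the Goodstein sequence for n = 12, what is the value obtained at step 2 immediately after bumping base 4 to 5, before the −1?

15686

i=0: 12 = 2^(2 + 1) + 2^2 (b=2); 2→3: 3^(3 + 1) + 3^3 = 108; 108−1 = 107
i=1: 107 = 3^(3 + 1) + 2·3^2 + 2·3 + 2 (b=3); 3→4: 4^(4 + 1) + 2·4^2 + 2·4 + 2 = 1066; 1066−1 = 1065
i=2: 1065 = 4^(4 + 1) + 2·4^2 + 2·4 + 1 (b=4); 4→5: 5^(5 + 1) + 2·5^2 + 2·5 + 1 = 15686; 15686−1 = 15685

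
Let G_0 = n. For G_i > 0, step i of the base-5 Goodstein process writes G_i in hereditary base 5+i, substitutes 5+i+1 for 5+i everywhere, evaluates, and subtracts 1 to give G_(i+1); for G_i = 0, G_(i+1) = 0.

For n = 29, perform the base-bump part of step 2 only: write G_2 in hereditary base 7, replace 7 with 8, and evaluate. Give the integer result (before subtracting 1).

66

i=0: 29 = 5^2 + 4 (b=5); 5→6: 6^2 + 4 = 40; 40−1 = 39
i=1: 39 = 6^2 + 3 (b=6); 6→7: 7^2 + 3 = 52; 52−1 = 51
i=2: 51 = 7^2 + 2 (b=7); 7→8: 8^2 + 2 = 66; 66−1 = 65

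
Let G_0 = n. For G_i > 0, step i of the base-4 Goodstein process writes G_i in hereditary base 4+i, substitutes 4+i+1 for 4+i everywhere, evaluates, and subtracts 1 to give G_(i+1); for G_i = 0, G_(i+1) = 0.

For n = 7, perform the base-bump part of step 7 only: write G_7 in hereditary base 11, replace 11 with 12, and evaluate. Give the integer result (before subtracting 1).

4

7 —HB4→ 4 + 3 —bump→ 5 + 3 = 8 —(−1)→ 7
7 —HB5→ 5 + 2 —bump→ 6 + 2 = 8 —(−1)→ 7
7 —HB6→ 6 + 1 —bump→ 7 + 1 = 8 —(−1)→ 7
7 —HB7→ 7 —bump→ 8 = 8 —(−1)→ 7
7 —HB8→ 7 —bump→ 7 = 7 —(−1)→ 6
6 —HB9→ 6 —bump→ 6 = 6 —(−1)→ 5
5 —HB10→ 5 —bump→ 5 = 5 —(−1)→ 4
4 —HB11→ 4 —bump→ 4 = 4 —(−1)→ 3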